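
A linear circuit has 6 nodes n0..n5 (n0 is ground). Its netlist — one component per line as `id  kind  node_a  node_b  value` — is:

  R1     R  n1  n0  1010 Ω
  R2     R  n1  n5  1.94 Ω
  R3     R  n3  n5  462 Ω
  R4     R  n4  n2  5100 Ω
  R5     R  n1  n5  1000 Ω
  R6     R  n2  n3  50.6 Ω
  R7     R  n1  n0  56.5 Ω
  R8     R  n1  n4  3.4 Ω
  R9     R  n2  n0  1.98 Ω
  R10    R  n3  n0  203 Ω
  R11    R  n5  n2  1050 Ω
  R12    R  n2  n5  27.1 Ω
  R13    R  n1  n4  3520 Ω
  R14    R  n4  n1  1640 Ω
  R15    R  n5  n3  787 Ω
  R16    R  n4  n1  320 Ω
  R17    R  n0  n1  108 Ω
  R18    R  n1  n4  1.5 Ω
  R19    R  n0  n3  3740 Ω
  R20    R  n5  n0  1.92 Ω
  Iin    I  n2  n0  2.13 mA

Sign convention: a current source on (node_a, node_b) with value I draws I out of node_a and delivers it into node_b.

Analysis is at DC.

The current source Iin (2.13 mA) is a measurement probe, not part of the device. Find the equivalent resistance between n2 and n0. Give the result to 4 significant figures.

Element admittances at DC:
  Y(R1) = 0.0009901 S between n1,n0
  Y(R2) = 0.5155 S between n1,n5
  Y(R3) = 0.002165 S between n3,n5
  Y(R4) = 0.0001961 S between n4,n2
  Y(R5) = 0.001000 S between n1,n5
  Y(R6) = 0.01976 S between n2,n3
  Y(R7) = 0.01770 S between n1,n0
  Y(R8) = 0.2941 S between n1,n4
  Y(R9) = 0.5051 S between n2,n0
  Y(R10) = 0.004926 S between n3,n0
  Y(R11) = 0.0009524 S between n5,n2
  Y(R12) = 0.03690 S between n2,n5
  Y(R13) = 0.0002841 S between n1,n4
  Y(R14) = 0.0006098 S between n4,n1
  Y(R15) = 0.001271 S between n5,n3
  Y(R16) = 0.003125 S between n4,n1
  Y(R17) = 0.009259 S between n0,n1
  Y(R18) = 0.6667 S between n1,n4
  Y(R19) = 0.0002674 S between n0,n3
  Y(R20) = 0.5208 S between n5,n0
  Iin: injects 0.00213 A into n0 (from n2)
Assemble and solve the 5×5 MNA system:
  V(n1)=-0.0002555  V(n2)=-0.003899  V(n3)=-0.002746  V(n4)=-0.0002562  V(n5)=-0.0002679

R_eq = 1.830 Ω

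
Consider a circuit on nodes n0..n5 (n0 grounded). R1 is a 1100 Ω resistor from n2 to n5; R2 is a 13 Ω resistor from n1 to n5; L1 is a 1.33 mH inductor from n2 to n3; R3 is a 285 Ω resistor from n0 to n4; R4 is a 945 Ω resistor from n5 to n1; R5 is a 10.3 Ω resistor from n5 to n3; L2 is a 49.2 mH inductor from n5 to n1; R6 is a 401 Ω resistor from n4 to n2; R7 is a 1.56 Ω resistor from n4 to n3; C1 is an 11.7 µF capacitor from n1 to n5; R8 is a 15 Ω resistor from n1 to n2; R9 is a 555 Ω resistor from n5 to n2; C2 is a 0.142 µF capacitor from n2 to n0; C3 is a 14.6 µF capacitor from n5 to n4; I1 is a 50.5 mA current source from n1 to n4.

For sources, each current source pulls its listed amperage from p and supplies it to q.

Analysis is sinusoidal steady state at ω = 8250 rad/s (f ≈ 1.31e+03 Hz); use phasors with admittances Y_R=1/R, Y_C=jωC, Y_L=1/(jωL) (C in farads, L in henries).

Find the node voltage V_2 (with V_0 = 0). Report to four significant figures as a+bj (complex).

Element admittances at ω=8250 rad/s:
  Y(R1) = 0.0009091+0.000j S between n2,n5
  Y(R2) = 0.07692+0.000j S between n1,n5
  Y(L1) = 0.000-0.09114j S between n2,n3
  Y(R3) = 0.003509+0.000j S between n0,n4
  Y(R4) = 0.001058+0.000j S between n5,n1
  Y(R5) = 0.09709+0.000j S between n5,n3
  Y(L2) = 0.000-0.002464j S between n5,n1
  Y(R6) = 0.002494+0.000j S between n4,n2
  Y(R7) = 0.6410+0.000j S between n4,n3
  Y(C1) = 0.000+0.09652j S between n1,n5
  Y(R8) = 0.06667+0.000j S between n1,n2
  Y(R9) = 0.001802+0.000j S between n5,n2
  Y(C2) = 0.000+0.001172j S between n2,n0
  Y(C3) = 0.000+0.1205j S between n5,n4
  I1: injects 0.0505 A into n4 (from n1)
Assemble and solve the 5×5 MNA system:
  V(n1)=-0.5774+0.3232j  V(n2)=-0.3247-0.01740j  V(n3)=-0.06058+0.1570j  V(n4)=-0.005811+0.1084j  V(n5)=-0.2585+0.2297j

-0.3247-0.01740j V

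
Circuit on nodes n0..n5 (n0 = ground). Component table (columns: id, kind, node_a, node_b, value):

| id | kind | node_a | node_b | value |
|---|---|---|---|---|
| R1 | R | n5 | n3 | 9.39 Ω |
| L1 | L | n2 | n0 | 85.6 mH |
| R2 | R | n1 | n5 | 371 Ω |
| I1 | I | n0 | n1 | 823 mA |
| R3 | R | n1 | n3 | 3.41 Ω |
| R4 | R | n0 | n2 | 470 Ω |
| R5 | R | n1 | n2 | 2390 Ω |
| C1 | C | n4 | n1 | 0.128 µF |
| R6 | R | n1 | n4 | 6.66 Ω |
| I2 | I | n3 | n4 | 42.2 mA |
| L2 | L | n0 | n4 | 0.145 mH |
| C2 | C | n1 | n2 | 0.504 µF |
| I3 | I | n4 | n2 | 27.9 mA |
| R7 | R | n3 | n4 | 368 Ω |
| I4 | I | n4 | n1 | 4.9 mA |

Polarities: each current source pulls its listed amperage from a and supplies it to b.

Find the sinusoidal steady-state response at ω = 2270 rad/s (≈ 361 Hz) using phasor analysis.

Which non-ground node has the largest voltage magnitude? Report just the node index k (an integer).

2

Element admittances at ω=2270 rad/s:
  Y(R1) = 0.1065+0.000j S between n5,n3
  Y(L1) = 0.000-0.005146j S between n2,n0
  Y(R2) = 0.002695+0.000j S between n1,n5
  I1: injects 0.823 A into n1 (from n0)
  Y(R3) = 0.2933+0.000j S between n1,n3
  Y(R4) = 0.002128+0.000j S between n0,n2
  Y(R5) = 0.0004184+0.000j S between n1,n2
  Y(C1) = 0.000+0.0002906j S between n4,n1
  Y(R6) = 0.1502+0.000j S between n1,n4
  I2: injects 0.0422 A into n4 (from n3)
  Y(L2) = 0.000-3.038j S between n0,n4
  Y(C2) = 0.000+0.001144j S between n1,n2
  I3: injects 0.0279 A into n2 (from n4)
  Y(R7) = 0.002717+0.000j S between n3,n4
  I4: injects 0.0049 A into n1 (from n4)
Assemble and solve the 5×5 MNA system:
  V(n1)=5.093+0.2443j  V(n2)=2.312+5.963j  V(n3)=4.905+0.2445j  V(n4)=0.0002597+0.2592j  V(n5)=4.910+0.2445j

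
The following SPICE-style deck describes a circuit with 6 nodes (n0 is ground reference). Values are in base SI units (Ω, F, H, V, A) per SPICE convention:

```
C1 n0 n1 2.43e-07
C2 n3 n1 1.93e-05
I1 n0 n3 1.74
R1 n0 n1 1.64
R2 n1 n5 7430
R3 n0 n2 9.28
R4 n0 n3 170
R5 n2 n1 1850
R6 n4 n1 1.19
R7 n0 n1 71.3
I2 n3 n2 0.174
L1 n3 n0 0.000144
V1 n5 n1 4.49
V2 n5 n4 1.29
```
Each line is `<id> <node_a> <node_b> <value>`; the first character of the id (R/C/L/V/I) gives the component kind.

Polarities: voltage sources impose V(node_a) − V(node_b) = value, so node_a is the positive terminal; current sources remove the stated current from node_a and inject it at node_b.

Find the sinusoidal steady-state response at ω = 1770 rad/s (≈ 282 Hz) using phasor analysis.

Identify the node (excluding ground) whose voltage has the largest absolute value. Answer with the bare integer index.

5

Apply KCL at each of the 5 non-ground nodes and solve the resulting linear system.
Node n1: branches {C1, C2, R1, R2, R5, R6, R7, V1} → V_1 = -0.02057+0.001183j
Node n2: branches {R3, R5, I2} → V_2 = 1.607+5.905e-06j
Node n3: branches {C2, I1, R4, I2, L1} → V_3 = 0.0007897+0.4026j
Node n4: branches {R6, V2} → V_4 = 3.179+0.001183j
Node n5: branches {R2, V1, V2} → V_5 = 4.469+0.001183j
Source currents: i(V1)=-2.690+0.000j, i(V2)=2.689+0.000j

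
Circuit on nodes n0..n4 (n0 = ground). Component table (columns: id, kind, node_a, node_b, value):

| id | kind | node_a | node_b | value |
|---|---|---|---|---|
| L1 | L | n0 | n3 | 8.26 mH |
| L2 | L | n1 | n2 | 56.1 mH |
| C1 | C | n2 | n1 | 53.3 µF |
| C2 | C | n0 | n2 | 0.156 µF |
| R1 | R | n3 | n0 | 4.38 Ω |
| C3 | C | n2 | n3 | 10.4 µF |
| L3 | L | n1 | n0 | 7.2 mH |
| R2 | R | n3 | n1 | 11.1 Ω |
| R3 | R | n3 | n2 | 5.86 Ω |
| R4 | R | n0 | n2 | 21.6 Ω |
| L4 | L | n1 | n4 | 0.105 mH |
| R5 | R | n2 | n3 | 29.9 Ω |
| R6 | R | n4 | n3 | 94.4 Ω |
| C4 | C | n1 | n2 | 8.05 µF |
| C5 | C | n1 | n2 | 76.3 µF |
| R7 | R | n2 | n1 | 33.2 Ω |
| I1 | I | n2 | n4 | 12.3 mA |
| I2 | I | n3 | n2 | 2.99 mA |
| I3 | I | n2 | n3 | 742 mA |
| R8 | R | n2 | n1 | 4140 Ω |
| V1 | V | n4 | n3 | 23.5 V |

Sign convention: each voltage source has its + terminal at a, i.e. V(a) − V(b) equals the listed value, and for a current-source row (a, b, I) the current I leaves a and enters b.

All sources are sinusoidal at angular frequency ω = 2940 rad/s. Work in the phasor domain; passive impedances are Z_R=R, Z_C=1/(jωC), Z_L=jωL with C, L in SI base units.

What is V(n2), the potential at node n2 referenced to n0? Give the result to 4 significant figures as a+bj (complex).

13.40+10.25j V

MNA unknowns: 4 node voltages V₁..V_4 plus 1 source current (V1)
L1: Y=0.000-0.04118j on G[0,3]
L2: Y=0.000-0.006063j on G[1,2]
C1: Y=0.000+0.1567j on G[2,1]
C2: Y=0.000+0.0004586j on G[0,2]
R1: Y=0.2283+0.000j on G[3,0]
C3: Y=0.000+0.03058j on G[2,3]
L3: Y=0.000-0.04724j on G[1,0]
R2: Y=0.09009+0.000j on G[3,1]
R3: Y=0.1706+0.000j on G[3,2]
R4: Y=0.04630+0.000j on G[0,2]
L4: Y=0.000-3.239j on G[1,4]
R5: Y=0.03344+0.000j on G[2,3]
R6: Y=0.01059+0.000j on G[4,3]
C4: Y=0.000+0.02367j on G[1,2]
C5: Y=0.000+0.2243j on G[1,2]
R7: Y=0.03012+0.000j on G[2,1]
I1: z[2]−=0.0123, z[4]+=0.0123
I2: z[3]−=0.00299, z[2]+=0.00299
I3: z[2]−=0.742, z[3]+=0.742
R8: Y=0.0002415+0.000j on G[2,1]
V1: row V4−V3=23.5, i_V1 at 4,3
solve → V1=21.03-0.3164j, V2=13.40+10.25j, V3=-2.942+1.717j, V4=20.56+1.717j
aux → i_V1=-6.824-1.544j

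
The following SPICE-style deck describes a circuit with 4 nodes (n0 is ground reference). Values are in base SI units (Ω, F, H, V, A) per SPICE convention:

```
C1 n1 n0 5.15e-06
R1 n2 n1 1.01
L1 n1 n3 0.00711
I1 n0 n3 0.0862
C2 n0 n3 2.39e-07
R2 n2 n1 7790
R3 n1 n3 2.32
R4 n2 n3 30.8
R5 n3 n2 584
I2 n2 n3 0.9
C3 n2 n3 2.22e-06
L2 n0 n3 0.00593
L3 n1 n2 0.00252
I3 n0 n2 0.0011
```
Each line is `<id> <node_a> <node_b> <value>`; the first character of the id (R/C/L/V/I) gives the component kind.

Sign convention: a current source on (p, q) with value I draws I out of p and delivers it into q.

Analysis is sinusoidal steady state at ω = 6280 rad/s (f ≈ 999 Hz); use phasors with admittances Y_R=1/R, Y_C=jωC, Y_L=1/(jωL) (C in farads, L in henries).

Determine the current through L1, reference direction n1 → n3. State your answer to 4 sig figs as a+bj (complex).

-0.01499+0.05733j A

Element admittances at ω=6280 rad/s:
  Y(C1) = 0.000+0.03234j S between n1,n0
  Y(R1) = 0.9901+0.000j S between n2,n1
  Y(L1) = 0.000-0.02240j S between n1,n3
  I1: injects 0.0862 A into n3 (from n0)
  Y(C2) = 0.000+0.001501j S between n0,n3
  Y(R2) = 0.0001284+0.000j S between n2,n1
  Y(R3) = 0.4310+0.000j S between n1,n3
  Y(R4) = 0.03247+0.000j S between n2,n3
  Y(R5) = 0.001712+0.000j S between n3,n2
  I2: injects 0.9 A into n3 (from n2)
  Y(C3) = 0.000+0.01394j S between n2,n3
  Y(L2) = 0.000-0.02685j S between n0,n3
  Y(L3) = 0.000-0.06319j S between n1,n2
  I3: injects 0.0011 A into n2 (from n0)
Assemble and solve the 3×3 MNA system:
  V(n1)=9.284-10.06j  V(n2)=8.482-10.04j  V(n3)=11.84-9.392j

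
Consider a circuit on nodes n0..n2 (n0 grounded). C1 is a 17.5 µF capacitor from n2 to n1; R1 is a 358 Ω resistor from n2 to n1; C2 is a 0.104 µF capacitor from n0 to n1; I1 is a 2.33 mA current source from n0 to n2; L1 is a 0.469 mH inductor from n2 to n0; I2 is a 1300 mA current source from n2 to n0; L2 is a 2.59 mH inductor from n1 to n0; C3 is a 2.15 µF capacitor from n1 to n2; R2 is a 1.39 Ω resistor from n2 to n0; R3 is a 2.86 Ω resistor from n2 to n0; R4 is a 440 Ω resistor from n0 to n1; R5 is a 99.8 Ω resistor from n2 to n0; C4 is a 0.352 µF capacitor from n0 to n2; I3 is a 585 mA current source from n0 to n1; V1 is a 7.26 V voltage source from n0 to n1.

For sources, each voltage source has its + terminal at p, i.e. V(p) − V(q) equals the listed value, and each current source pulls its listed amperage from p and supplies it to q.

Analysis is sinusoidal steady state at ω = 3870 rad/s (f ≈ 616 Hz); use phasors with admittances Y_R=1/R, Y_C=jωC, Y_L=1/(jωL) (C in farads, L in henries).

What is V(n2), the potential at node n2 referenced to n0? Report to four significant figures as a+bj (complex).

MNA unknowns: 2 node voltages V₁..V_2 plus 1 source current (V1)
C1: Y=0.000+0.06772j on G[2,1]
R1: Y=0.002793+0.000j on G[2,1]
C2: Y=0.000+0.0004025j on G[0,1]
I1: z[0]−=0.00233, z[2]+=0.00233
L1: Y=0.000-0.5510j on G[2,0]
I2: z[2]−=1.3, z[0]+=1.3
L2: Y=0.000-0.09977j on G[1,0]
C3: Y=0.000+0.008321j on G[1,2]
R2: Y=0.7194+0.000j on G[2,0]
R3: Y=0.3497+0.000j on G[2,0]
R4: Y=0.002273+0.000j on G[0,1]
R5: Y=0.01002+0.000j on G[2,0]
C4: Y=0.000+0.001362j on G[0,2]
I3: z[0]−=0.585, z[1]+=0.585
V1: row V0−V1=7.26, i_V1 at 0,1
solve → V1=-7.260+0.000j, V2=-0.8349-0.8757j
aux → i_V1=-0.6860+0.2352j

-0.8349-0.8757j V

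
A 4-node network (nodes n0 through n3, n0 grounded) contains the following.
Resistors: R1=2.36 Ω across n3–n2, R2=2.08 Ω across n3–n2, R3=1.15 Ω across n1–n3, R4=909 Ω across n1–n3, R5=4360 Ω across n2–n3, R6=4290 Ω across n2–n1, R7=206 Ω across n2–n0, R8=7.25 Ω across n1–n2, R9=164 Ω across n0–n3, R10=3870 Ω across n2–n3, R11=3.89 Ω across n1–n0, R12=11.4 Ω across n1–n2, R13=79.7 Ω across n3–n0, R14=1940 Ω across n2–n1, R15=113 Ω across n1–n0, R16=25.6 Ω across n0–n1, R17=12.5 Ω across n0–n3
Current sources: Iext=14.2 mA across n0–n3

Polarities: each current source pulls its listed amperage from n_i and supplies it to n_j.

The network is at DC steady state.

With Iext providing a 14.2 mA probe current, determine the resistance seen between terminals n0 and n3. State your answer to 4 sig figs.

R_eq = 2.946 Ω

Element admittances at DC:
  Y(R1) = 0.4237 S between n3,n2
  Y(R2) = 0.4808 S between n3,n2
  Y(R3) = 0.8696 S between n1,n3
  Y(R4) = 0.001100 S between n1,n3
  Y(R5) = 0.0002294 S between n2,n3
  Y(R6) = 0.0002331 S between n2,n1
  Y(R7) = 0.004854 S between n2,n0
  Y(R8) = 0.1379 S between n1,n2
  Y(R9) = 0.006098 S between n0,n3
  Y(R10) = 0.0002584 S between n2,n3
  Y(R11) = 0.2571 S between n1,n0
  Y(R12) = 0.08772 S between n1,n2
  Y(R13) = 0.01255 S between n3,n0
  Y(R14) = 0.0005155 S between n2,n1
  Y(R15) = 0.008850 S between n1,n0
  Y(R16) = 0.03906 S between n0,n1
  Y(R17) = 0.08000 S between n0,n3
  Iext: injects 0.0142 A into n3 (from n0)
Assemble and solve the 3×3 MNA system:
  V(n1)=0.03240  V(n2)=0.03977  V(n3)=0.04183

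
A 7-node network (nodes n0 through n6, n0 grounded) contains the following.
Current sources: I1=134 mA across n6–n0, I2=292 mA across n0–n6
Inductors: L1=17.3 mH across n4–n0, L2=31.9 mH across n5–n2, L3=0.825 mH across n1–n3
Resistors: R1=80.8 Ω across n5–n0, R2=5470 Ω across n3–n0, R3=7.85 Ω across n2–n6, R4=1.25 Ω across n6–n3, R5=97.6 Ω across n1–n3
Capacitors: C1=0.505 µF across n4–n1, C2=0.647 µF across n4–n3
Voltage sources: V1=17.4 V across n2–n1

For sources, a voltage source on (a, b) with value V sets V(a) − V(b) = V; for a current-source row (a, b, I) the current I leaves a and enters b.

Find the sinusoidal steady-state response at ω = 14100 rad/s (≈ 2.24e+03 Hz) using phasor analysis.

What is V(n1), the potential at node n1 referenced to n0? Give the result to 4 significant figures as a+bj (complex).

-8.007+17.06j V

Apply KCL at each of the 6 non-ground nodes and solve the resulting linear system.
Node n1: branches {C1, L3, R5, V1} → V_1 = -8.007+17.06j
Node n2: branches {L2, R3, V1} → V_2 = 9.393+17.06j
Node n3: branches {R2, C2, L3, R4, R5} → V_3 = 3.289+24.68j
Node n4: branches {L1, C1, C2} → V_4 = -2.224+28.55j
Node n5: branches {R1, L2} → V_5 = 3.262-1.101j
Node n6: branches {I1, I2, R3, R4} → V_6 = 4.297+23.64j
Source currents: i(V1)=-0.6895+0.8517j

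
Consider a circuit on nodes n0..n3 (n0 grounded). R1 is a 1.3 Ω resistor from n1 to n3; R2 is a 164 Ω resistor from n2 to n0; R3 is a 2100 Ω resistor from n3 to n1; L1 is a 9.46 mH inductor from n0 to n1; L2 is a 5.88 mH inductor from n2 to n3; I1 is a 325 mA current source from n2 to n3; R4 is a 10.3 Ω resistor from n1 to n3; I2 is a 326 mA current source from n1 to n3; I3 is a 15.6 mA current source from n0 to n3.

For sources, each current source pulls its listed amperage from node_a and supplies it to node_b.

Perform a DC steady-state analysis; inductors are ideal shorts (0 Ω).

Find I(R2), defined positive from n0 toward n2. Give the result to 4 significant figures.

Apply KCL at each of the 3 non-ground nodes and solve the resulting linear system.
Node n1: branches {R1, R3, L1, R4, I2} → V_1 = 0.000
Node n2: branches {R2, L2, I1} → V_2 = 0.3913
Node n3: branches {R1, R3, L2, I1, R4, I2, I3} → V_3 = 0.3913
Source currents: i(L1)=-0.01321, i(L2)=-0.3274

-0.002386 A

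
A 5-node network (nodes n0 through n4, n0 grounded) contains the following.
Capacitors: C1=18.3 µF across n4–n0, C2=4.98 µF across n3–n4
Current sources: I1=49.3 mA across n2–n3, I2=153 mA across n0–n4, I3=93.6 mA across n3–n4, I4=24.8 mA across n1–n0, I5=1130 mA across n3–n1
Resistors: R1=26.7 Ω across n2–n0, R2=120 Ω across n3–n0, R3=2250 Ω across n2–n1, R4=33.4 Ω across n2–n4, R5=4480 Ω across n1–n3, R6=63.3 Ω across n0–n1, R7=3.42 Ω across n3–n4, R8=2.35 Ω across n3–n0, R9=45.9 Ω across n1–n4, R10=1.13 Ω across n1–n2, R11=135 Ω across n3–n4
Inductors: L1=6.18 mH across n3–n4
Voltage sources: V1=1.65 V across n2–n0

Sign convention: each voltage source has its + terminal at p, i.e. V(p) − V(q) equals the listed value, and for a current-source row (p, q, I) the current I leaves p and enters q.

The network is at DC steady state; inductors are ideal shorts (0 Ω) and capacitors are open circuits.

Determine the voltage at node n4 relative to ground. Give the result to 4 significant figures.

-1.684 V

MNA unknowns: 4 node voltages V₁..V_4 plus 2 source currents (L1, V1)
C1: Y=0.000 on G[4,0]
I1: z[2]−=0.0493, z[3]+=0.0493
R1: Y=0.03745 on G[2,0]
R2: Y=0.008333 on G[3,0]
R3: Y=0.0004444 on G[2,1]
R4: Y=0.02994 on G[2,4]
R5: Y=0.0002232 on G[1,3]
L1: row V3−V4=0, i_L1 at 3,4
R6: Y=0.01580 on G[0,1]
I2: z[0]−=0.153, z[4]+=0.153
R7: Y=0.2924 on G[3,4]
R8: Y=0.4255 on G[3,0]
C2: Y=0.000 on G[3,4]
R9: Y=0.02179 on G[1,4]
R10: Y=0.8850 on G[1,2]
I3: z[3]−=0.0936, z[4]+=0.0936
I4: z[1]−=0.0248, z[0]+=0.0248
R11: Y=0.007407 on G[3,4]
I5: z[3]−=1.13, z[1]+=1.13
V1: row V2−V0=1.65, i_V1 at 2,0
solve → V1=2.739, V2=1.650, V3=-1.684, V4=-1.684
aux → i_L1=-0.4428, i_V1=0.7537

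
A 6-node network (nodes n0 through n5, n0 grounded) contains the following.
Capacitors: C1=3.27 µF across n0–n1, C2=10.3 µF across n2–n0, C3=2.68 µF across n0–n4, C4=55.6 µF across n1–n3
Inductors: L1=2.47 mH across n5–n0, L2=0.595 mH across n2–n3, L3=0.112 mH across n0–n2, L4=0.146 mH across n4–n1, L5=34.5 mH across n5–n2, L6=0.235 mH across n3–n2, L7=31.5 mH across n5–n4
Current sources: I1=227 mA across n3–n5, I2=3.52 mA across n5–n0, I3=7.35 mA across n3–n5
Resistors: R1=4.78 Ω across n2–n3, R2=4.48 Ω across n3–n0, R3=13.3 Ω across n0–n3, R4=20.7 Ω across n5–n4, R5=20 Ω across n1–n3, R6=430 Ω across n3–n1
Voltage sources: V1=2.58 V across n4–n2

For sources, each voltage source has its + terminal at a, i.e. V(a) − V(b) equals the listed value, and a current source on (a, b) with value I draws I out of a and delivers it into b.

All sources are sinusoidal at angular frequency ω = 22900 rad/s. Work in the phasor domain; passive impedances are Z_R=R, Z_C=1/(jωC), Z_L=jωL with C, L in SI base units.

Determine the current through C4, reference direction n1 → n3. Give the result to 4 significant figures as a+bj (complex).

0.2063-0.5238j A

MNA unknowns: 5 node voltages V₁..V_5 plus 1 source current (V1)
C1: Y=0.000+0.07488j on G[0,1]
L1: Y=0.000-0.01768j on G[5,0]
I1: z[3]−=0.227, z[5]+=0.227
L2: Y=0.000-0.07339j on G[2,3]
R1: Y=0.2092+0.000j on G[2,3]
R2: Y=0.2232+0.000j on G[3,0]
L3: Y=0.000-0.3899j on G[0,2]
R3: Y=0.07519+0.000j on G[0,3]
I2: z[5]−=0.00352, z[0]+=0.00352
C2: Y=0.000+0.2359j on G[2,0]
R4: Y=0.04831+0.000j on G[5,4]
C3: Y=0.000+0.06137j on G[0,4]
I3: z[3]−=0.00735, z[5]+=0.00735
L4: Y=0.000-0.2991j on G[4,1]
L5: Y=0.000-0.001266j on G[5,2]
R5: Y=0.05000+0.000j on G[1,3]
L6: Y=0.000-0.1858j on G[3,2]
L7: Y=0.000-0.001386j on G[5,4]
R6: Y=0.002326+0.000j on G[3,1]
C4: Y=0.000+1.273j on G[1,3]
V1: row V4−V2=2.58, i_V1 at 4,2
solve → V1=-0.7609-0.6287j, V2=-1.371+0.1465j, V3=-0.3495-0.4667j, V4=1.209+0.1465j, V5=5.040+2.269j
aux → i_V1=-0.03484+0.6123j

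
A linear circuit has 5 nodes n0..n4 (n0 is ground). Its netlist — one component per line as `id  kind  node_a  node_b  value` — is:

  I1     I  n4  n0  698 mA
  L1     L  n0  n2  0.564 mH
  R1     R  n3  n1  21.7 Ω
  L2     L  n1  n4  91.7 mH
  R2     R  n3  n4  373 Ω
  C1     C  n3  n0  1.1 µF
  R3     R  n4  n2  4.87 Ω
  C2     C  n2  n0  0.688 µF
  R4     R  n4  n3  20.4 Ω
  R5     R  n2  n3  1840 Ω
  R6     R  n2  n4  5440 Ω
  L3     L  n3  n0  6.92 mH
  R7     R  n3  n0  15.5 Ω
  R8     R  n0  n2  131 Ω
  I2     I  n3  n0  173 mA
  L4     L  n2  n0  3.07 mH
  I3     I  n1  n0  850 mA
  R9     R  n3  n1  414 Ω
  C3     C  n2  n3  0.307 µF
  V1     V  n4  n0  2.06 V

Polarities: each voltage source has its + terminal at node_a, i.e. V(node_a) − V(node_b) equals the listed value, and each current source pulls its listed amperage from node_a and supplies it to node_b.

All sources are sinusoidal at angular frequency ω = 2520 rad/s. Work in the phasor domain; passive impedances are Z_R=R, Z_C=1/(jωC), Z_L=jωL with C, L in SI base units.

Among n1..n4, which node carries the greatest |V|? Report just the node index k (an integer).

1

MNA unknowns: 4 node voltages V₁..V_4 plus 1 source current (V1)
I1: z[4]−=0.698, z[0]+=0.698
L1: Y=0.000-0.7036j on G[0,2]
R1: Y=0.04608+0.000j on G[3,1]
L2: Y=0.000-0.004327j on G[1,4]
R2: Y=0.002681+0.000j on G[3,4]
C1: Y=0.000+0.002772j on G[3,0]
R3: Y=0.2053+0.000j on G[4,2]
C2: Y=0.000+0.001734j on G[2,0]
R4: Y=0.04902+0.000j on G[4,3]
R5: Y=0.0005435+0.000j on G[2,3]
R6: Y=0.0001838+0.000j on G[2,4]
L3: Y=0.000-0.05734j on G[3,0]
R7: Y=0.06452+0.000j on G[3,0]
R8: Y=0.007634+0.000j on G[0,2]
I2: z[3]−=0.173, z[0]+=0.173
L4: Y=0.000-0.1293j on G[2,0]
I3: z[1]−=0.85, z[0]+=0.85
R9: Y=0.002415+0.000j on G[3,1]
C3: Y=0.000+0.0007736j on G[2,3]
V1: row V4−V0=2.06, i_V1 at 4,0
solve → V1=-22.95-5.894j, V2=0.1304+0.4758j, V3=-5.946-3.663j, V4=2.060+0.000j
aux → i_V1=-1.534+0.01662j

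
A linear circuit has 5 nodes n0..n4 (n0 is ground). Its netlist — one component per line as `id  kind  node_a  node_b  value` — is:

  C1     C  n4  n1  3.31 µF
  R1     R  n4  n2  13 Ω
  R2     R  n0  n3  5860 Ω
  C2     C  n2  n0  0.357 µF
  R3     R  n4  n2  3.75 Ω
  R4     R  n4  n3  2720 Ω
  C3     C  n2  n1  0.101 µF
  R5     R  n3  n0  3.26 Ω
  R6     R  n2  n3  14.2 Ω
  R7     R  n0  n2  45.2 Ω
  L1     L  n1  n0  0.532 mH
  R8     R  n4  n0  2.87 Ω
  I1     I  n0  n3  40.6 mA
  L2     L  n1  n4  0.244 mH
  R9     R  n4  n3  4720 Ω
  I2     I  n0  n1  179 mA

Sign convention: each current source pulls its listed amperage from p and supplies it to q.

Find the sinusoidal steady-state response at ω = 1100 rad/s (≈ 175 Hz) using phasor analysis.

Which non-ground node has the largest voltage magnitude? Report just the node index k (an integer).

3

Element admittances at ω=1100 rad/s:
  Y(C1) = 0.000+0.003641j S between n4,n1
  Y(R1) = 0.07692+0.000j S between n4,n2
  Y(R2) = 0.0001706+0.000j S between n0,n3
  Y(C2) = 0.000+0.0003927j S between n2,n0
  Y(R3) = 0.2667+0.000j S between n4,n2
  Y(R4) = 0.0003676+0.000j S between n4,n3
  Y(C3) = 0.000+0.0001111j S between n2,n1
  Y(R5) = 0.3067+0.000j S between n3,n0
  Y(R6) = 0.07042+0.000j S between n2,n3
  Y(R7) = 0.02212+0.000j S between n0,n2
  Y(L1) = 0.000-1.709j S between n1,n0
  Y(R8) = 0.3484+0.000j S between n4,n0
  I1: injects 0.0406 A into n3 (from n0)
  Y(L2) = 0.000-3.726j S between n1,n4
  Y(R9) = 0.0002119+0.000j S between n4,n3
  I2: injects 0.179 A into n1 (from n0)
Assemble and solve the 4×4 MNA system:
  V(n1)=0.02368+0.1000j  V(n2)=0.04603+0.07948j  V(n3)=0.1161+0.01496j  V(n4)=0.03456+0.09788j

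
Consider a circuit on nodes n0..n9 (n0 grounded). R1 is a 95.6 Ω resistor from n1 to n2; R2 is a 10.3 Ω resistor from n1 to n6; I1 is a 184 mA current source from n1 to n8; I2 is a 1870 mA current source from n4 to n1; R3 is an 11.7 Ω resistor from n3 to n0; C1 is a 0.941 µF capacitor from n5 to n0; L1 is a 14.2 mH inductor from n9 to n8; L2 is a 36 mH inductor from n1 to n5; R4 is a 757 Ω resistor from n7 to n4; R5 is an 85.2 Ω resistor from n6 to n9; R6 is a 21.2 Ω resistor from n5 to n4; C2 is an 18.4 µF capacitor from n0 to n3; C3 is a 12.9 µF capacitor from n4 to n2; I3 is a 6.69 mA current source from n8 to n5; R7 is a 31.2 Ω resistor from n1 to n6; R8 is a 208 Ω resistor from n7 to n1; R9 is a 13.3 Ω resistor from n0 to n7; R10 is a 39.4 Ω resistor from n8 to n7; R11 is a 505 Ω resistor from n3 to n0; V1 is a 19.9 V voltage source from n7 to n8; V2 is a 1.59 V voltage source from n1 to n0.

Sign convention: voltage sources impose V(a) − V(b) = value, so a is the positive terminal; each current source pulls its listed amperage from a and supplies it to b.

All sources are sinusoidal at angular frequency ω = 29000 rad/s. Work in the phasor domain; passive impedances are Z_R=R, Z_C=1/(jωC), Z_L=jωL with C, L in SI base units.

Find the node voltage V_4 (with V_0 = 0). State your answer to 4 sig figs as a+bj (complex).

Apply KCL at each of the 9 non-ground nodes and solve the resulting linear system.
Node n1: branches {R1, R2, I1, I2, L2, R7, R8, V2} → V_1 = 1.590+0.000j
Node n2: branches {R1, C3} → V_2 = -46.16+38.47j
Node n3: branches {R3, C2, R11} → V_3 = 0.000+0.000j
Node n4: branches {I2, R4, R6, C3} → V_4 = -45.08+39.81j
Node n5: branches {C1, L2, R6, I3} → V_5 = -17.33+49.45j
Node n6: branches {R2, R5, R7} → V_6 = 1.511+0.3550j
Node n7: branches {R4, R8, R9, R10, V1} → V_7 = 1.667+0.08286j
Node n8: branches {I1, L1, I3, R10, V1} → V_8 = -18.23+0.08286j
Node n9: branches {L1, R5} → V_9 = 0.6469+4.261j
Source currents: i(V1)=-0.6925+0.04585j, i(V2)=1.224+0.4668j

-45.08+39.81j V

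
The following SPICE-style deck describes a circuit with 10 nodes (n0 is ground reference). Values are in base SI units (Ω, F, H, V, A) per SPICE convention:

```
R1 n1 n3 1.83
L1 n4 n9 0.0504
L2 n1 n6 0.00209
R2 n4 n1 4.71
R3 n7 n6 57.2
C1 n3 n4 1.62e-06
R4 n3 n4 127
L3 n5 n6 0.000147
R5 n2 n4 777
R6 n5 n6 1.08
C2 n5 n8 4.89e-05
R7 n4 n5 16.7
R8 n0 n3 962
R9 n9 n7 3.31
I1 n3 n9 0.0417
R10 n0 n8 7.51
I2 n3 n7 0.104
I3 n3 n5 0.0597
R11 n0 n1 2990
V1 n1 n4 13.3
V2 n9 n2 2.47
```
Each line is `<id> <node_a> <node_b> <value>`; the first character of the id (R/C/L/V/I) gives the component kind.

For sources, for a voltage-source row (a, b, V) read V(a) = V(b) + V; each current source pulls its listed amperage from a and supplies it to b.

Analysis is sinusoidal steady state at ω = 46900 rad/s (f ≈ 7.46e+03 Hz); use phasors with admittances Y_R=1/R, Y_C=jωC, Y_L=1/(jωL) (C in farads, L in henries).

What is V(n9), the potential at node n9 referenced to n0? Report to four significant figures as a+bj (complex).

Element admittances at ω=46900 rad/s:
  Y(R1) = 0.5464+0.000j S between n1,n3
  Y(L1) = 0.000-0.0004231j S between n4,n9
  Y(L2) = 0.000-0.01020j S between n1,n6
  Y(R2) = 0.2123+0.000j S between n4,n1
  Y(R3) = 0.01748+0.000j S between n7,n6
  Y(C1) = 0.000+0.07598j S between n3,n4
  Y(R4) = 0.007874+0.000j S between n3,n4
  Y(L3) = 0.000-0.1450j S between n5,n6
  Y(R5) = 0.001287+0.000j S between n2,n4
  Y(R6) = 0.9259+0.000j S between n5,n6
  Y(C2) = 0.000+2.293j S between n5,n8
  Y(R7) = 0.05988+0.000j S between n4,n5
  Y(R8) = 0.001040+0.000j S between n0,n3
  Y(R9) = 0.3021+0.000j S between n9,n7
  I1: injects 0.0417 A into n9 (from n3)
  Y(R10) = 0.1332+0.000j S between n0,n8
  I2: injects 0.104 A into n7 (from n3)
  I3: injects 0.0597 A into n5 (from n3)
  Y(R11) = 0.0003344+0.000j S between n0,n1
  V1: constraint V(n1)−V(n4) = 13.3
  V2: constraint V(n9)−V(n2) = 2.47
Assemble and solve the 11×11 MNA system:
  V(n1)=9.498+1.495j  V(n2)=5.397+0.3236j  V(n3)=8.687-0.2162j  V(n4)=-3.802+1.495j  V(n5)=-0.09179+0.003255j  V(n6)=0.08143-0.06640j  V(n7)=7.767+0.3022j  V(n8)=-0.09167-0.002068j  V(n9)=7.867+0.3236j
  i(V1)=-3.286-0.8397j  i(V2)=0.01184-0.001508j

7.867+0.3236j V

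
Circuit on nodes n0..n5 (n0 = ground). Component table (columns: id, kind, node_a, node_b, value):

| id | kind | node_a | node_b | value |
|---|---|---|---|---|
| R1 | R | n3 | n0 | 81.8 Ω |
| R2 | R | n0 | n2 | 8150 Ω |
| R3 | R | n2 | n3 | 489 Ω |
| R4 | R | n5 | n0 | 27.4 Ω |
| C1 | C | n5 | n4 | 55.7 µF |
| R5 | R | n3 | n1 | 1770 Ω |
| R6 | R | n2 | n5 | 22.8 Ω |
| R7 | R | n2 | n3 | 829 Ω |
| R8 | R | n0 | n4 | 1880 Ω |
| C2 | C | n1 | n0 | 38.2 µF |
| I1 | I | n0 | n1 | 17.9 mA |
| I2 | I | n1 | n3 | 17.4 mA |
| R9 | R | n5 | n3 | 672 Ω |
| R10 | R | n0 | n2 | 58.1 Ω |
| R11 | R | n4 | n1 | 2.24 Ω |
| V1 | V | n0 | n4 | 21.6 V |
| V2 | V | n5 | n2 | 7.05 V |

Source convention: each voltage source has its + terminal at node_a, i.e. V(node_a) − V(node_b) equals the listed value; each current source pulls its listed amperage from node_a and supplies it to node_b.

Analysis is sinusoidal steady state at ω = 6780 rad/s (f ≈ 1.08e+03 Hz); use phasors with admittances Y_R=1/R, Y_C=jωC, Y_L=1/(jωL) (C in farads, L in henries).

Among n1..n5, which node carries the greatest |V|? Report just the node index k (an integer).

Element admittances at ω=6780 rad/s:
  Y(R1) = 0.01222+0.000j S between n3,n0
  Y(R2) = 0.0001227+0.000j S between n0,n2
  Y(R3) = 0.002045+0.000j S between n2,n3
  Y(R4) = 0.03650+0.000j S between n5,n0
  Y(C1) = 0.000+0.3776j S between n5,n4
  Y(R5) = 0.0005650+0.000j S between n3,n1
  Y(R6) = 0.04386+0.000j S between n2,n5
  Y(R7) = 0.001206+0.000j S between n2,n3
  Y(R8) = 0.0005319+0.000j S between n0,n4
  Y(C2) = 0.000+0.2590j S between n1,n0
  I1: injects 0.0179 A into n1 (from n0)
  I2: injects 0.0174 A into n3 (from n1)
  Y(R9) = 0.001488+0.000j S between n5,n3
  Y(R10) = 0.01721+0.000j S between n0,n2
  Y(R11) = 0.4464+0.000j S between n4,n1
  V1: constraint V(n0)−V(n4) = 21.6
  V2: constraint V(n5)−V(n2) = 7.05
Assemble and solve the 7×7 MNA system:
  V(n1)=-16.16+9.360j  V(n2)=-28.10-3.568j  V(n3)=-6.528-0.6629j  V(n4)=-21.60+0.000j  V(n5)=-21.05-3.568j
  i(V1)=-3.789-4.385j  i(V2)=-0.8665-0.07129j

2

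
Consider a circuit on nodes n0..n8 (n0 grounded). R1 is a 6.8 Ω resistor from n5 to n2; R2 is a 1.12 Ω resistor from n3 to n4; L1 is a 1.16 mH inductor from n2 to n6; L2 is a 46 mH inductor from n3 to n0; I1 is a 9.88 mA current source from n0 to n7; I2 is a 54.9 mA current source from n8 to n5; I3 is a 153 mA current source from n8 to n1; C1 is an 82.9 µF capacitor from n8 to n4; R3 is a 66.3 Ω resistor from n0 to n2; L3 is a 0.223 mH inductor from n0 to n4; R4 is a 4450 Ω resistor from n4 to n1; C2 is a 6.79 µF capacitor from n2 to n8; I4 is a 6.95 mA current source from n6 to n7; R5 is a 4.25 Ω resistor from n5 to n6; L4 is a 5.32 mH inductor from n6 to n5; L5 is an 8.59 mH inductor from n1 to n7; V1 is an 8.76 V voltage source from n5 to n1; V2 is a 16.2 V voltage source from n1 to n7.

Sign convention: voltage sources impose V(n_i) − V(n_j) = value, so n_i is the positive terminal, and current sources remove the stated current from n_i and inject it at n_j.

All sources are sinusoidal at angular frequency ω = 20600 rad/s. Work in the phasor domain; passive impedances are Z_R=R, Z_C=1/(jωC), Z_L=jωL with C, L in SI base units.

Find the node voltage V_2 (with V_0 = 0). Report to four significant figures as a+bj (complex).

Apply KCL at each of the 8 non-ground nodes and solve the resulting linear system.
Node n1: branches {I3, R4, L5, V1, V2} → V_1 = -7.350-1.183j
Node n2: branches {R1, L1, R3, C2} → V_2 = 0.07496-1.527j
Node n3: branches {R2, L2} → V_3 = -0.1053+0.03987j
Node n4: branches {R2, C1, L3, R4} → V_4 = -0.1053+0.04000j
Node n5: branches {R1, I2, R5, L4, V1} → V_5 = 1.410-1.183j
Node n6: branches {L1, I4, R5, L4} → V_6 = 1.274-0.9753j
Node n7: branches {I1, I4, L5, V2} → V_7 = -23.55-1.183j
Node n8: branches {I2, I3, C1, C2} → V_8 = -0.09162+0.03392j
Source currents: i(V1)=-0.1715-0.0002749j, i(V2)=-0.01683+0.09155j

0.07496-1.527j V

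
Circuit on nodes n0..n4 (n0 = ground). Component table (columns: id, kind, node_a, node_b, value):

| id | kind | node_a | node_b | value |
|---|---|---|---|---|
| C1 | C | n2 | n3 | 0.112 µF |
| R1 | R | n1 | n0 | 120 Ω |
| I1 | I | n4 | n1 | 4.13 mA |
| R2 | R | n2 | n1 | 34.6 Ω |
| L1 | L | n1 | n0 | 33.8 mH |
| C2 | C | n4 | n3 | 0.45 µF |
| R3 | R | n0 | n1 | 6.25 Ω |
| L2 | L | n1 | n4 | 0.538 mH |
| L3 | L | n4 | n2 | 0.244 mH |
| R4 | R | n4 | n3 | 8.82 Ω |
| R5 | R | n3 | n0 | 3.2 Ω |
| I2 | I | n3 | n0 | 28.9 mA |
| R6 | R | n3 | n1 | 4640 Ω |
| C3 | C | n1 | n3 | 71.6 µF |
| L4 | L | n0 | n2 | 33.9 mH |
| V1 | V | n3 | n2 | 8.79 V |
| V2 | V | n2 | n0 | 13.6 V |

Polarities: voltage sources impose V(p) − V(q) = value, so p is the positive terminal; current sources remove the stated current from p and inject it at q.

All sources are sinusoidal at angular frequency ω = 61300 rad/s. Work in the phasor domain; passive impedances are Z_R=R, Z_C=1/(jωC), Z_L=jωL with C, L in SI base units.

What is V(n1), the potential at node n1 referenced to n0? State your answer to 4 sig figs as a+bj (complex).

Element admittances at ω=61300 rad/s:
  Y(C1) = 0.000+0.006866j S between n2,n3
  Y(R1) = 0.008333+0.000j S between n1,n0
  I1: injects 0.00413 A into n1 (from n4)
  Y(R2) = 0.02890+0.000j S between n2,n1
  Y(L1) = 0.000-0.0004826j S between n1,n0
  Y(C2) = 0.000+0.02758j S between n4,n3
  Y(R3) = 0.1600+0.000j S between n0,n1
  Y(L2) = 0.000-0.03032j S between n1,n4
  Y(L3) = 0.000-0.06686j S between n4,n2
  Y(R4) = 0.1134+0.000j S between n4,n3
  Y(R5) = 0.3125+0.000j S between n3,n0
  I2: injects 0.0289 A into n0 (from n3)
  Y(R6) = 0.0002155+0.000j S between n3,n1
  Y(C3) = 0.000+4.389j S between n1,n3
  Y(L4) = 0.000-0.0004812j S between n0,n2
  V1: constraint V(n3)−V(n2) = 8.79
  V2: constraint V(n2)−V(n0) = 13.6
Assemble and solve the 6×6 MNA system:
  V(n1)=22.37+0.8942j  V(n2)=13.60+0.000j  V(n3)=22.39+0.000j  V(n4)=20.22+3.860j
  i(V1)=-11.30+0.2169j  i(V2)=-10.79-0.1332j

22.37+0.8942j V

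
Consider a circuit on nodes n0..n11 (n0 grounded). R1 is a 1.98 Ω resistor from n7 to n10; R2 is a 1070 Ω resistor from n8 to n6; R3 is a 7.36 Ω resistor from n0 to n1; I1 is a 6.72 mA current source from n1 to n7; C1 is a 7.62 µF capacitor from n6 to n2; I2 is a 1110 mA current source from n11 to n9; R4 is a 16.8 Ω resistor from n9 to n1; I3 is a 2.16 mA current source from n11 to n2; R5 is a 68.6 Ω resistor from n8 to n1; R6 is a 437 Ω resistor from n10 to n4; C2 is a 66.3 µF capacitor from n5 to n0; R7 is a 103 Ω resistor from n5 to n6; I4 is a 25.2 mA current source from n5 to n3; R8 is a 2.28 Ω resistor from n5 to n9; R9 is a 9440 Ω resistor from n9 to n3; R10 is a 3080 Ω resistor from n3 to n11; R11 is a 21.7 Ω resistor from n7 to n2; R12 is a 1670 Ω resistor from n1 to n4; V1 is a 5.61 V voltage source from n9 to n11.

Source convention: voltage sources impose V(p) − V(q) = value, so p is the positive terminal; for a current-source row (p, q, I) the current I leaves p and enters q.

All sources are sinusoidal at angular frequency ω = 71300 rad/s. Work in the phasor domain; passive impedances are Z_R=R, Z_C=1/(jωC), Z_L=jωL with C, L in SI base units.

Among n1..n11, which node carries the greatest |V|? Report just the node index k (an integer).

Element admittances at ω=71300 rad/s:
  Y(R1) = 0.5051+0.000j S between n7,n10
  Y(R2) = 0.0009346+0.000j S between n8,n6
  Y(R3) = 0.1359+0.000j S between n0,n1
  I1: injects 0.00672 A into n7 (from n1)
  Y(C1) = 0.000+0.5433j S between n6,n2
  I2: injects 1.11 A into n9 (from n11)
  Y(R4) = 0.05952+0.000j S between n9,n1
  I3: injects 0.00216 A into n2 (from n11)
  Y(R5) = 0.01458+0.000j S between n8,n1
  Y(R6) = 0.002288+0.000j S between n10,n4
  Y(C2) = 0.000+4.727j S between n5,n0
  Y(R7) = 0.009709+0.000j S between n5,n6
  I4: injects 0.0252 A into n3 (from n5)
  Y(R8) = 0.4386+0.000j S between n5,n9
  Y(R9) = 0.0001059+0.000j S between n9,n3
  Y(R10) = 0.0003247+0.000j S between n3,n11
  Y(R11) = 0.04608+0.000j S between n7,n2
  Y(R12) = 0.0005988+0.000j S between n1,n4
  V1: constraint V(n9)−V(n11) = 5.61
Assemble and solve the 12×12 MNA system:
  V(n1)=-0.01491-0.0001549j  V(n2)=0.7952-0.01525j  V(n3)=54.34-0.0003957j  V(n4)=0.7343-0.01199j  V(n5)=4.453e-06-0.0004284j  V(n6)=0.7952+0.0002637j  V(n7)=0.9313-0.01510j  V(n8)=0.03390-0.0001297j  V(n9)=0.04448-0.0003957j  V(n10)=0.9304-0.01509j  V(n11)=-5.566-0.0003957j
  i(V1)=1.093+0.000j

3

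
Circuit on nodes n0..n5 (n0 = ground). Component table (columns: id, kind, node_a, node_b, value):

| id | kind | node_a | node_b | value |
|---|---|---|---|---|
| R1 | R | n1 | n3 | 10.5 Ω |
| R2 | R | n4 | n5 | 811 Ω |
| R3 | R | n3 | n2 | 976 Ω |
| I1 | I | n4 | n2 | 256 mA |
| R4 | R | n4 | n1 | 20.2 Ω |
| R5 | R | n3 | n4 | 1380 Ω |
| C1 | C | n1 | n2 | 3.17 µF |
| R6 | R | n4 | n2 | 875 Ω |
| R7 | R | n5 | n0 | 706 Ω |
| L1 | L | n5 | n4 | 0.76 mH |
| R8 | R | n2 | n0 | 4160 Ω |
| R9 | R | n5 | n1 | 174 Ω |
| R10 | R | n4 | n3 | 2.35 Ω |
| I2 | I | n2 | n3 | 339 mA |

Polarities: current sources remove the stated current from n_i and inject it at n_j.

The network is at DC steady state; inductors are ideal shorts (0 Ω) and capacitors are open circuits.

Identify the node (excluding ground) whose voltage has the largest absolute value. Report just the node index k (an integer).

MNA unknowns: 5 node voltages V₁..V_5 plus 1 source current (L1)
R1: Y=0.09524 on G[1,3]
R2: Y=0.001233 on G[4,5]
R3: Y=0.001025 on G[3,2]
I1: z[4]−=0.256, z[2]+=0.256
R4: Y=0.04950 on G[4,1]
R5: Y=0.0007246 on G[3,4]
C1: Y=0.000 on G[1,2]
R6: Y=0.001143 on G[4,2]
R7: Y=0.001416 on G[5,0]
L1: row V5−V4=0, i_L1 at 5,4
R8: Y=0.0002404 on G[2,0]
R9: Y=0.005747 on G[5,1]
R10: Y=0.4255 on G[4,3]
I2: z[2]−=0.339, z[3]+=0.339
solve → V1=5.449, V2=-29.66, V3=5.690, V4=5.034, V5=5.034
aux → i_L1=-0.004742

2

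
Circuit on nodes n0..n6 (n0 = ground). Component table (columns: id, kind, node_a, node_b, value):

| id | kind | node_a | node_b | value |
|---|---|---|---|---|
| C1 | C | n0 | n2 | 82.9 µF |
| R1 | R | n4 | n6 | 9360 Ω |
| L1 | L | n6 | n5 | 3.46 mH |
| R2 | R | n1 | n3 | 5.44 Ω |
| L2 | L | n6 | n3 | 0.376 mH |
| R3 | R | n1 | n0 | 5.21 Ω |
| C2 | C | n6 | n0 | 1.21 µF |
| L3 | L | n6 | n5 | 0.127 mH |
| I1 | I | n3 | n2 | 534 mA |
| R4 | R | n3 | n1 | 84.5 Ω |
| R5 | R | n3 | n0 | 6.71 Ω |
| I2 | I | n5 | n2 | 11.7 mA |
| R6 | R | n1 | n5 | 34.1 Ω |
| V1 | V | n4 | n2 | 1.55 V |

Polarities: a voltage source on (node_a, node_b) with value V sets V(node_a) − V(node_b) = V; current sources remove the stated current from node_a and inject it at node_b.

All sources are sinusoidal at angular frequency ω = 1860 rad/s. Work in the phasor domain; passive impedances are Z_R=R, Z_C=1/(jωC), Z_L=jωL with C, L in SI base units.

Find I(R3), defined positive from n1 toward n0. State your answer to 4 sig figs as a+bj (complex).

Element admittances at ω=1860 rad/s:
  Y(C1) = 0.000+0.1542j S between n0,n2
  Y(R1) = 0.0001068+0.000j S between n4,n6
  Y(L1) = 0.000-0.1554j S between n6,n5
  Y(R2) = 0.1838+0.000j S between n1,n3
  Y(L2) = 0.000-1.430j S between n6,n3
  Y(R3) = 0.1919+0.000j S between n1,n0
  Y(C2) = 0.000+0.002251j S between n6,n0
  Y(L3) = 0.000-4.233j S between n6,n5
  I1: injects 0.534 A into n2 (from n3)
  Y(R4) = 0.01183+0.000j S between n3,n1
  Y(R5) = 0.1490+0.000j S between n3,n0
  I2: injects 0.0117 A into n2 (from n5)
  Y(R6) = 0.02933+0.000j S between n1,n5
  V1: constraint V(n4)−V(n2) = 1.55
Assemble and solve the 7×7 MNA system:
  V(n1)=-1.165+0.01026j  V(n2)=0.002471-3.536j  V(n3)=-2.158+0.01686j  V(n4)=1.552-3.536j  V(n5)=-2.161+0.03342j  V(n6)=-2.161+0.02943j
  i(V1)=-0.0003967+0.0003810j

-0.2236+0.001970j A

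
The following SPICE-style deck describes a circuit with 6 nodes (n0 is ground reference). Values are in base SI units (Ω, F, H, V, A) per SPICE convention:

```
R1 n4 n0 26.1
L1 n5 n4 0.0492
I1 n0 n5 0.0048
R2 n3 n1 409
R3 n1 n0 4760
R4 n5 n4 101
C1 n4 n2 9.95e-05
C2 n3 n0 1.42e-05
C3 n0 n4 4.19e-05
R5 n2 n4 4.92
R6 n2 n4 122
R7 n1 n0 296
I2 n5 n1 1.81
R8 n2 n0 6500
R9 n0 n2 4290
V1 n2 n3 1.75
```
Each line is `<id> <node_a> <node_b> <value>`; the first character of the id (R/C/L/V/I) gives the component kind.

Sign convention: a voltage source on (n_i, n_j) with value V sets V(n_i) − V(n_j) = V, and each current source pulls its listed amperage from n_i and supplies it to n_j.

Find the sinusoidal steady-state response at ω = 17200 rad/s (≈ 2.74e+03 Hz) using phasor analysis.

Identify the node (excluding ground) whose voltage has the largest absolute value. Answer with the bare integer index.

1

Element admittances at ω=17200 rad/s:
  Y(R1) = 0.03831+0.000j S between n4,n0
  Y(L1) = 0.000-0.001182j S between n5,n4
  I1: injects 0.0048 A into n5 (from n0)
  Y(R2) = 0.002445+0.000j S between n3,n1
  Y(R3) = 0.0002101+0.000j S between n1,n0
  Y(R4) = 0.009901+0.000j S between n5,n4
  Y(C1) = 0.000+1.711j S between n4,n2
  Y(C2) = 0.000+0.2442j S between n3,n0
  Y(C3) = 0.000+0.7207j S between n0,n4
  Y(R5) = 0.2033+0.000j S between n2,n4
  Y(R6) = 0.008197+0.000j S between n2,n4
  Y(R7) = 0.003378+0.000j S between n1,n0
  I2: injects 1.81 A into n1 (from n5)
  Y(R8) = 0.0001538+0.000j S between n2,n0
  Y(R9) = 0.0002331+0.000j S between n0,n2
  V1: constraint V(n2)−V(n3) = 1.75
Assemble and solve the 6×6 MNA system:
  V(n1)=299.5+0.3014j  V(n2)=0.5644+0.7437j  V(n3)=-1.186+0.7437j  V(n4)=0.3334+1.251j  V(n5)=-179.4-20.20j
  i(V1)=-0.9168-0.2885j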